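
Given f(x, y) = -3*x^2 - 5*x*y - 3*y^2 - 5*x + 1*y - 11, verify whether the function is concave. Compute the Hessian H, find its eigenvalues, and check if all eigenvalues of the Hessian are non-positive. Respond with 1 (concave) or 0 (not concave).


The Hessian of f(x,y) = -3*x^2 - 5*x*y - 3*y^2 - 5*x + 1*y - 11 is:
H = [[-6, -5], [-5, -6]]
Trace = -6 - 6 = -12
Determinant = -6*-6 - (-5)^2 = 11
Discriminant = (-12)^2 - 4*11 = 100.0
Eigenvalues: lambda_1 = -11.0, lambda_2 = -1.0
The function is concave.

1


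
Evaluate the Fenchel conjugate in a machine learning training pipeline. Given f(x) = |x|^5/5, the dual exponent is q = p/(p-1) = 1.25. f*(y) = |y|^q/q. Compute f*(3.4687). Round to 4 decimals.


The conjugate exponent q satisfies 1/p + 1/q = 1.
p = 5, so q = 5/(5 - 1) = 1.25
|y|^q = 3.4687^1.25 = 4.7338
f*(3.4687) = 4.7338 / 1.25 = 3.787


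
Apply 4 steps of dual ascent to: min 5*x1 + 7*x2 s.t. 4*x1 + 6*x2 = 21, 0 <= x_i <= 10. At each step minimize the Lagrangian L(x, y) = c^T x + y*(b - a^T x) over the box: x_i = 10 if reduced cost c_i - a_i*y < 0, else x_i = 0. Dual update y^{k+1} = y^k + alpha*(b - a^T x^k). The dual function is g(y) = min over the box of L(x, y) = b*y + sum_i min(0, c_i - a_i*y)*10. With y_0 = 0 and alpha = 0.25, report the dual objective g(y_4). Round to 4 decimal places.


Dual ascent for LP: min 5*x1 + 7*x2, 4*x1 + 6*x2 = 21, 0 <= x_i <= 10
Step 1: y^k = 0.0, reduced costs: (5.0, 7.0)
  x^k = (0.0, 0.0), subgradient = b - a^T x = 21.0
  y^{k+1} = 0.0 + 0.25*21.0 = 5.25
Step 2: y^k = 5.25, reduced costs: (-16.0, -24.5)
  x^k = (10.0, 10.0), subgradient = b - a^T x = -79.0
  y^{k+1} = 5.25 + 0.25*-79.0 = -14.5
Step 3: y^k = -14.5, reduced costs: (63.0, 94.0)
  x^k = (0.0, 0.0), subgradient = b - a^T x = 21.0
  y^{k+1} = -14.5 + 0.25*21.0 = -9.25
Step 4: y^k = -9.25, reduced costs: (42.0, 62.5)
  x^k = (0.0, 0.0), subgradient = b - a^T x = 21.0
  y^{k+1} = -9.25 + 0.25*21.0 = -4.0
Dual objective at y_4 = -4.0: reduced costs (21.0, 31.0), box minimizer x = (0.0, 0.0)
g(y_4) = b*y + (c1 - a1*y)*x1 + (c2 - a2*y)*x2 = 21*(-4.0) + 21.0*0.0 + 31.0*0.0 = -84.0 + 0.0 + 0.0 = -84.0


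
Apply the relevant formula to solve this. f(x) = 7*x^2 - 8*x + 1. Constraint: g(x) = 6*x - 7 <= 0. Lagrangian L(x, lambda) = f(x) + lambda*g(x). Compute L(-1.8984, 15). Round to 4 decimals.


Step 1: Evaluate f(x).
f(-1.8984) = 7*(-1.8984)^2 - 8*(-1.8984) + 1 = 41.4147
Step 2: Evaluate g(x).
g(-1.8984) = 6*-1.8984 - 7 = -18.3904
Step 3: Compute Lagrangian.
L = 41.4147 + 15*-18.3904 = -234.4413


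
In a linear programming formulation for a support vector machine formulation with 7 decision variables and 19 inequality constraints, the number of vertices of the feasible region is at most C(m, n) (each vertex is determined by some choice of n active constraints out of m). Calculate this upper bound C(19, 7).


Each vertex corresponds to some choice of n active constraints out of m, so the number of vertices is at most C(m, n) = m! / (n!(m-n)!).
m = 19, n = 7
Numerator: 19 * 18 * 17 * 16 * 15 * 14 * 13
Denominator: 7! = 5040
C(19, 7) = 50388


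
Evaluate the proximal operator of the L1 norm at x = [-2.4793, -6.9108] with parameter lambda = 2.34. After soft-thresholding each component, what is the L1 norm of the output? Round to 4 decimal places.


Soft-thresholding with lambda = 2.34:
prox(-2.4793) = sign(-2.4793)*max(|-2.4793| - 2.34, 0) = -0.1393
prox(-6.9108) = sign(-6.9108)*max(|-6.9108| - 2.34, 0) = -4.5708
prox(x) = [-0.1393, -4.5708]
||prox(x)||_1 = 0.1393 + 4.5708 = 4.7101


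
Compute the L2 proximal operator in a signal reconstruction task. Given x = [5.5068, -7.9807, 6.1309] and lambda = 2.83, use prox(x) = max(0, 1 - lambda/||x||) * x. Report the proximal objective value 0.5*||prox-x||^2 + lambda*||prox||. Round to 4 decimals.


Step 1: Compute ||x||.
||x|| = 11.4719
Step 2: Compute scaling factor.
scale = max(0, 1 - 2.83/11.4719) = 0.7533
Step 3: prox(x) = [4.1483, -6.0119, 4.6185]
||prox(x)|| = 8.6419
Step 4: Proximal objective.
0.5*||prox-x||^2 = 4.0045
lambda*||prox|| = 24.4566
Total = 28.461


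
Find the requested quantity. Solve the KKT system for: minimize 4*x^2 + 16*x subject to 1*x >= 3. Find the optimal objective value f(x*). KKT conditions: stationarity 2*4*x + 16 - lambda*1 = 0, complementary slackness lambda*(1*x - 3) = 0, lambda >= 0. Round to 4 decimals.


Step 1: Try lambda = 0 (constraint inactive).
x_unc = -16/(2*4) = -2.0
Check: 1*-2.0 = -2.0 < 3 -- violated!
Step 2: Constraint must be active: 1*x = 3
x* = 3/1 = 3.0
lambda = (2*4*3.0 + 16)/1 = 40.0
Step 3: Compute optimal value.
f(x*) = 4*3.0^2 + 16*3.0 = 84.0


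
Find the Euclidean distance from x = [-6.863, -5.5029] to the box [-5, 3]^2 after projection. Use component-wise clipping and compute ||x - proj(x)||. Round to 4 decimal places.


Project each component onto [-5, 3].
clip(-6.863) = -5.0, clip(-5.5029) = -5.0
Projection = [-5.0, -5.0]
Squared diffs: [3.4708, 0.2529]
Distance = sqrt(3.7237) = 1.9297


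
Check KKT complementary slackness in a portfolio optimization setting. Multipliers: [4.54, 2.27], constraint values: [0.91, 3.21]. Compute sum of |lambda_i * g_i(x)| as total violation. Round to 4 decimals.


KKT complementary slackness check:
lambda_1 * g_1 = 4.54 * 0.91 = 4.1314
lambda_2 * g_2 = 2.27 * 3.21 = 7.2867
Total violation = 4.1314 + 7.2867 = 11.4181


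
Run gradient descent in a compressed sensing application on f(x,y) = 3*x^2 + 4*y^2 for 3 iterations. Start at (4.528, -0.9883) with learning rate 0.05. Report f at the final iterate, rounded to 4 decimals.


Gradient descent on f(x,y) = 3*x^2 + 4*y^2.
Starting point: (4.528, -0.9883), alpha = 0.05
Step 1: grad_x = 2*3*4.528 = 27.168, grad_y = 2*4*-0.9883 = -7.9064
  x_1 = 4.528 - 0.05*27.168 = 3.1696
  y_1 = -0.9883 - 0.05*-7.9064 = -0.593
Step 2: grad_x = 2*3*3.1696 = 19.0176, grad_y = 2*4*-0.593 = -4.7438
  x_2 = 3.1696 - 0.05*19.0176 = 2.2187
  y_2 = -0.593 - 0.05*-4.7438 = -0.3558
Step 3: grad_x = 2*3*2.2187 = 13.3123, grad_y = 2*4*-0.3558 = -2.8463
  x_3 = 2.2187 - 0.05*13.3123 = 1.5531
  y_3 = -0.3558 - 0.05*-2.8463 = -0.2135
f(1.5531, -0.2135) = 3*1.5531^2 + 4*(-0.2135)^2 = 7.4187


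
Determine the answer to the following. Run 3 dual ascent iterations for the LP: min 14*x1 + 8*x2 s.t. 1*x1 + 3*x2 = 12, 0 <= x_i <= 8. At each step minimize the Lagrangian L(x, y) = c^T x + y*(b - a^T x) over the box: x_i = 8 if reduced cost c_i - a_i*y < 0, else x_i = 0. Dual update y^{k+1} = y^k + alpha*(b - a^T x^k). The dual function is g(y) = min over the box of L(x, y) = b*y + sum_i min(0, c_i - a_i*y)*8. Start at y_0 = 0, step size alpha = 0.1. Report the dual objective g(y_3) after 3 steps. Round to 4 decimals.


Dual ascent for LP: min 14*x1 + 8*x2, 1*x1 + 3*x2 = 12, 0 <= x_i <= 8
Step 1: y^k = 0.0, reduced costs: (14.0, 8.0)
  x^k = (0.0, 0.0), subgradient = b - a^T x = 12.0
  y^{k+1} = 0.0 + 0.1*12.0 = 1.2
Step 2: y^k = 1.2, reduced costs: (12.8, 4.4)
  x^k = (0.0, 0.0), subgradient = b - a^T x = 12.0
  y^{k+1} = 1.2 + 0.1*12.0 = 2.4
Step 3: y^k = 2.4, reduced costs: (11.6, 0.8)
  x^k = (0.0, 0.0), subgradient = b - a^T x = 12.0
  y^{k+1} = 2.4 + 0.1*12.0 = 3.6
Dual objective at y_3 = 3.6: reduced costs (10.4, -2.8), box minimizer x = (0.0, 8.0)
g(y_3) = b*y + (c1 - a1*y)*x1 + (c2 - a2*y)*x2 = 12*3.6 + 10.4*0.0 + (-2.8)*8.0 = 43.2 + 0.0 - 22.4 = 20.8


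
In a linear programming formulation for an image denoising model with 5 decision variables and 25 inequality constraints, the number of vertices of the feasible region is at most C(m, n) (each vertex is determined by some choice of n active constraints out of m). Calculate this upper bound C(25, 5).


Each vertex corresponds to some choice of n active constraints out of m, so the number of vertices is at most C(m, n) = m! / (n!(m-n)!).
m = 25, n = 5
Numerator: 25 * 24 * 23 * 22 * 21
Denominator: 5! = 120
C(25, 5) = 53130


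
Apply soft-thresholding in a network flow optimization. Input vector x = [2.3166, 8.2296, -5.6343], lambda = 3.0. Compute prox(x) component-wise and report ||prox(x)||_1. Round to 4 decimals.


Soft-thresholding with lambda = 3.0:
prox(2.3166) = sign(2.3166)*max(|2.3166| - 3.0, 0) = 0.0
prox(8.2296) = sign(8.2296)*max(|8.2296| - 3.0, 0) = 5.2296
prox(-5.6343) = sign(-5.6343)*max(|-5.6343| - 3.0, 0) = -2.6343
prox(x) = [0.0, 5.2296, -2.6343]
||prox(x)||_1 = 0.0 + 5.2296 + 2.6343 = 7.8639


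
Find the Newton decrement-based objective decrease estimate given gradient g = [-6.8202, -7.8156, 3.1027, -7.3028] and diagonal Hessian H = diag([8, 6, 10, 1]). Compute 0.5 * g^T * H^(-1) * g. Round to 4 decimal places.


Step 1: H is diagonal, so H^(-1) * g = [-0.8525, -1.3026, 0.3103, -7.3028].
Step 2: g^T H^(-1) g = sum_i g_i^2 / H_ii
  = (-6.8202)^2/8 + (-7.8156)^2/6 + (3.1027)^2/10 + (-7.3028)^2/1
  = 5.8144 + 10.1806 + 0.9627 + 53.3309 = 70.2886
Step 3: Objective decrease = 0.5 * g^T H^(-1) g = 35.1443


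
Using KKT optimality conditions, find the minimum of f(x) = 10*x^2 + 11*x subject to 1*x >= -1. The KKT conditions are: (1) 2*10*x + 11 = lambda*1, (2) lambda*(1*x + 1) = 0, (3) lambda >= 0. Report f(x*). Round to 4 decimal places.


Step 1: Try lambda = 0 (constraint inactive).
Stationarity: 2*10*x + 11 = 0
x* = -11/(2*10) = -0.55
Check constraint: 1*-0.55 = -0.55 >= -1 -- satisfied.
Step 2: Compute optimal value.
f(x*) = 10*(-0.55)^2 + 11*(-0.55) = -3.025


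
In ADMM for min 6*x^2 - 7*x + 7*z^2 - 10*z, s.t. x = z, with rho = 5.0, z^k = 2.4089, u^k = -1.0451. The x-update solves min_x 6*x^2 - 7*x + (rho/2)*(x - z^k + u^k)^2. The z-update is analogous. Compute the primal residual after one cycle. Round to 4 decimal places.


ADMM iteration with rho = 5.0, z^k = 2.4089, u^k = -1.0451
Step 1: x-update.
Minimize 6*x^2 - 7*x + (5.0/2)*(x - 2.4089 - 1.0451)^2
FOC: (2*6 + 5.0)*x = 7 + 5.0*(2.4089 + 1.0451)
x^{k+1} = 1.4276
Step 2: z-update.
Minimize 7*z^2 - 10*z + (5.0/2)*(1.4276 - z - 1.0451)^2
FOC: (2*7 + 5.0)*z = 10 + 5.0*(1.4276 - 1.0451)
z^{k+1} = 0.627
Step 3: u-update.
u^{k+1} = -1.0451 + 1.4276 - 0.627 = -0.2444
Step 4: Primal residual = |1.4276 - 0.627| = 0.8007


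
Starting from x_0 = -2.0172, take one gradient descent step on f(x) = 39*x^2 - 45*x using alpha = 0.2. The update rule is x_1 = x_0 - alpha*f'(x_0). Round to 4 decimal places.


We compute the gradient at x_0 and apply the update.
f'(x) = 78*x - 45
f'(-2.0172) = 78*-2.0172 - 45 = -202.3416
x_1 = -2.0172 - 0.2*-202.3416 = 38.4511


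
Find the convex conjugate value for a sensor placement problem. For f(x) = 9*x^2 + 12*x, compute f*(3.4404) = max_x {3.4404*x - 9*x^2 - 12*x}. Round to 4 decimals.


f*(y) = sup_x {y*x - a*x^2 - b*x} = sup_x {(y-b)*x - a*x^2}
FOC: (y - b) - 2a*x = 0 => x* = (y - b)/(2a)
x* = (3.4404 - 12)/(2*9) = -0.4755
f*(3.4404) = (y-b)^2/(4a) = (3.4404 - 12)^2/(4*9)
= 73.2668/36 = 2.0352


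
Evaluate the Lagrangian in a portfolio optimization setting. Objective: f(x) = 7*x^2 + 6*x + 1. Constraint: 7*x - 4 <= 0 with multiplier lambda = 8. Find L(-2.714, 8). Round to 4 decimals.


Step 1: Evaluate f(x).
f(-2.714) = 7*(-2.714)^2 + 6*(-2.714) + 1 = 36.2766
Step 2: Evaluate g(x).
g(-2.714) = 7*-2.714 - 4 = -22.998
Step 3: Compute Lagrangian.
L = 36.2766 + 8*-22.998 = -147.7074


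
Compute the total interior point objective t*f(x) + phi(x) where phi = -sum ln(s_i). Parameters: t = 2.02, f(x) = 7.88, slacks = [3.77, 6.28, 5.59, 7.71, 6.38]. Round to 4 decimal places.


Step 1: Compute log-barrier.
ln values: [1.3271, 1.8374, 1.721, 2.0425, 1.8532]
phi = -(1.3271 + 1.8374 + 1.721 + 2.0425 + 1.8532) = -8.7811
Step 2: Compute augmented objective.
t*f(x) = 2.02*7.88 = 15.9176
Total = 15.9176 - 8.7811 = 7.1365


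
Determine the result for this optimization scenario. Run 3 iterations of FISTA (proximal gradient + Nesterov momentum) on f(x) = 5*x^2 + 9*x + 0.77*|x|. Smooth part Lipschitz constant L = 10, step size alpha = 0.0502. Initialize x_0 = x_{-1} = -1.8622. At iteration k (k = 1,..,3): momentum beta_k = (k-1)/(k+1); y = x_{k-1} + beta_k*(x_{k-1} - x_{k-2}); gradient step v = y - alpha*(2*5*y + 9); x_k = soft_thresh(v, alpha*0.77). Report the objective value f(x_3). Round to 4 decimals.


FISTA on f(x) = 5*x^2 + 9*x + 0.77*|x|
L = 10, alpha = 0.0502
Iteration 1: beta = 0.0, y = -1.8622 + 0.0*(-1.8622 + 1.8622) = -1.8622
  grad(y) = -9.622, v = y - alpha*grad = -1.3792
  prox(v) = soft_thresh(-1.3792, 0.0387) = -1.3405
Iteration 2: beta = 0.3333, y = -1.3405 + 0.3333*(-1.3405 + 1.8622) = -1.1666
  grad(y) = -2.6663, v = y - alpha*grad = -1.0328
  prox(v) = soft_thresh(-1.0328, 0.0387) = -0.9941
Iteration 3: beta = 0.5, y = -0.9941 + 0.5*(-0.9941 + 1.3405) = -0.8209
  grad(y) = 0.7907, v = y - alpha*grad = -0.8606
  prox(v) = soft_thresh(-0.8606, 0.0387) = -0.822
f(x_3) = 5*(-0.822)^2 + 9*(-0.822) + 0.77*|-0.822| = -3.3866


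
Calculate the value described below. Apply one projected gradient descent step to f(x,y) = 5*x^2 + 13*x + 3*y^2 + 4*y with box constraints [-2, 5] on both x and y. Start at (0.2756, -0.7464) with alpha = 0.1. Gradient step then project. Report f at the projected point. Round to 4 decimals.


Step 1: Compute gradient at (0.2756, -0.7464).
grad_x = 2*5*0.2756 + 13 = 15.756
grad_y = 2*3*-0.7464 + 4 = -0.4784
Step 2: Gradient step.
x_raw = 0.2756 - 0.1*15.756 = -1.3
y_raw = -0.7464 - 0.1*-0.4784 = -0.6986
Step 3: Project onto [-2, 5].
x_proj = clip(-1.3) = -1.3
y_proj = clip(-0.6986) = -0.6986
Step 4: Evaluate f.
f(-1.3, -0.6986) = -9.7803


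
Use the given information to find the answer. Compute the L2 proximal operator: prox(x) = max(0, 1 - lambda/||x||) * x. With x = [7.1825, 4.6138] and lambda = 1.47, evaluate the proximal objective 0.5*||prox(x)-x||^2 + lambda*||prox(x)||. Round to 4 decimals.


Step 1: Compute ||x||.
||x|| = 8.5367
Step 2: Compute scaling factor.
scale = max(0, 1 - 1.47/8.5367) = 0.8278
Step 3: prox(x) = [5.9457, 3.8193]
||prox(x)|| = 7.0667
Step 4: Proximal objective.
0.5*||prox-x||^2 = 1.0805
lambda*||prox|| = 10.388
Total = 11.4685


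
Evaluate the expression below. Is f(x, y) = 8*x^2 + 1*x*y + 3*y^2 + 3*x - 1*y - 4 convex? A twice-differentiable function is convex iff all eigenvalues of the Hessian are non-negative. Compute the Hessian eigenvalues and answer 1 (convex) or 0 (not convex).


The Hessian of f(x,y) = 8*x^2 + 1*x*y + 3*y^2 + 3*x - 1*y - 4 is:
H = [[16, 1], [1, 6]]
Trace = 16 + 6 = 22
Determinant = 16*6 - (1)^2 = 95
Discriminant = (22)^2 - 4*95 = 104.0
Eigenvalues: lambda_1 = 5.901, lambda_2 = 16.099
The function is convex.

1


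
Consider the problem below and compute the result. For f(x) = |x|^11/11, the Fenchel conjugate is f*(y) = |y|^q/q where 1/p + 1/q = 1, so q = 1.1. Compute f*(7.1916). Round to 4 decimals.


The conjugate exponent q satisfies 1/p + 1/q = 1.
p = 11, so q = 11/(11 - 1) = 1.1
|y|^q = 7.1916^1.1 = 8.7601
f*(7.1916) = 8.7601 / 1.1 = 7.9637


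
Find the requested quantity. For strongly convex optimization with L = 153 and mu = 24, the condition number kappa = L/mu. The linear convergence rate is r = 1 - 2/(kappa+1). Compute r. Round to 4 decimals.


Step 1: Compute the condition number.
kappa = L/mu = 153/24 = 6.375
Step 2: Compute the convergence rate.
r = 1 - 2/(kappa + 1) = 1 - 2*mu/(L + mu) = (L - mu)/(L + mu) = 129/177 = 0.7288


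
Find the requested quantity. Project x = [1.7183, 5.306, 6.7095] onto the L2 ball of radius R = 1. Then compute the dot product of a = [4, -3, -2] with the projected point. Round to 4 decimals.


Step 1: Compute ||x|| (intermediates to 6 decimals).
||x|| = sqrt(1.7183^2 + 5.306^2 + 6.7095^2) = 8.724883
Step 2: Project.
Since ||x|| > R, scale = R/||x|| = 1/8.724883 = 0.114615, proj(x) = scale * x
proj(x) = [0.196943, 0.608147, 0.769009]
Step 3: Dot product.
a^T * proj(x) = 4*0.196943 - 3*0.608147 - 2*0.769009 = -2.5747


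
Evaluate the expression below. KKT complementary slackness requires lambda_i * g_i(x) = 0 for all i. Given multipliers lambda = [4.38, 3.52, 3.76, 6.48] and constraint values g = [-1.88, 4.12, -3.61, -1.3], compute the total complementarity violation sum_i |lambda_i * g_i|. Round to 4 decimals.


KKT complementary slackness check:
lambda_1 * g_1 = 4.38 * -1.88 = -8.2344
lambda_2 * g_2 = 3.52 * 4.12 = 14.5024
lambda_3 * g_3 = 3.76 * -3.61 = -13.5736
lambda_4 * g_4 = 6.48 * -1.3 = -8.424
Total violation = 8.2344 + 14.5024 + 13.5736 + 8.424 = 44.7344


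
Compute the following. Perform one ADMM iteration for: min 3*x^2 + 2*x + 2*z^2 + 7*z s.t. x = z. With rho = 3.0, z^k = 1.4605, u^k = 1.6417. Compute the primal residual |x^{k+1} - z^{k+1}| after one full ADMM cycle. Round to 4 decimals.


ADMM iteration with rho = 3.0, z^k = 1.4605, u^k = 1.6417
Step 1: x-update.
Minimize 3*x^2 + 2*x + (3.0/2)*(x - 1.4605 + 1.6417)^2
FOC: (2*3 + 3.0)*x = -2 + 3.0*(1.4605 - 1.6417)
x^{k+1} = -0.2826
Step 2: z-update.
Minimize 2*z^2 + 7*z + (3.0/2)*(-0.2826 - z + 1.6417)^2
FOC: (2*2 + 3.0)*z = -7 + 3.0*(-0.2826 + 1.6417)
z^{k+1} = -0.4175
Step 3: u-update.
u^{k+1} = 1.6417 - 0.2826 + 0.4175 = 1.7766
Step 4: Primal residual = |-0.2826 + 0.4175| = 0.1349


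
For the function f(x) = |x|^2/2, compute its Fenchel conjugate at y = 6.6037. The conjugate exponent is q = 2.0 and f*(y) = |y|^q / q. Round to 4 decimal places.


The conjugate exponent q satisfies 1/p + 1/q = 1.
p = 2, so q = 2/(2 - 1) = 2.0
|y|^q = 6.6037^2.0 = 43.6089
f*(6.6037) = 43.6089 / 2.0 = 21.8044


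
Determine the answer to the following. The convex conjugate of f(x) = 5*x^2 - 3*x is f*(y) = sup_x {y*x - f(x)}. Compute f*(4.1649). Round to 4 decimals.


f*(y) = sup_x {y*x - a*x^2 - b*x} = sup_x {(y-b)*x - a*x^2}
FOC: (y - b) - 2a*x = 0 => x* = (y - b)/(2a)
x* = (4.1649 + 3)/(2*5) = 0.7165
f*(4.1649) = (y-b)^2/(4a) = (4.1649 + 3)^2/(4*5)
= 51.3358/20 = 2.5668


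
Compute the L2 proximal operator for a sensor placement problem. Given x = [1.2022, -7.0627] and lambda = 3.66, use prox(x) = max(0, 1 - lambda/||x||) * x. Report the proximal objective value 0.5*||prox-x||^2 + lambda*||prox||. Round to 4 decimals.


Step 1: Compute ||x||.
||x|| = 7.1643
Step 2: Compute scaling factor.
scale = max(0, 1 - 3.66/7.1643) = 0.4891
Step 3: prox(x) = [0.588, -3.4546]
||prox(x)|| = 3.5043
Step 4: Proximal objective.
0.5*||prox-x||^2 = 6.6978
lambda*||prox|| = 12.8257
Total = 19.5235


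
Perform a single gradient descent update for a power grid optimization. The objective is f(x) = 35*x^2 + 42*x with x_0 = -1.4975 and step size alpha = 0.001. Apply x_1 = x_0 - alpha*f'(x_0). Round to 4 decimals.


We compute the gradient at x_0 and apply the update.
f'(x) = 70*x + 42
f'(-1.4975) = 70*-1.4975 + 42 = -62.825
x_1 = -1.4975 - 0.001*-62.825 = -1.4347


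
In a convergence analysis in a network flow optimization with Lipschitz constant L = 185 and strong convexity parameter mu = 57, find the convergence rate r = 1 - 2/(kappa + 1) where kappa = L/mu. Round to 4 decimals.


Step 1: Compute the condition number.
kappa = L/mu = 185/57 = 3.2456
Step 2: Compute the convergence rate.
r = 1 - 2/(kappa + 1) = 1 - 2*mu/(L + mu) = (L - mu)/(L + mu) = 128/242 = 0.5289


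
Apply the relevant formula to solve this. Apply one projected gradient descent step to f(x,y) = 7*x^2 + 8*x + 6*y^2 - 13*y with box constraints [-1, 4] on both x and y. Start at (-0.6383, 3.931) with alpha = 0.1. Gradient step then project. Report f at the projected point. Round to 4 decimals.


Step 1: Compute gradient at (-0.6383, 3.931).
grad_x = 2*7*-0.6383 + 8 = -0.9362
grad_y = 2*6*3.931 - 13 = 34.172
Step 2: Gradient step.
x_raw = -0.6383 - 0.1*-0.9362 = -0.5447
y_raw = 3.931 - 0.1*34.172 = 0.5138
Step 3: Project onto [-1, 4].
x_proj = clip(-0.5447) = -0.5447
y_proj = clip(0.5138) = 0.5138
Step 4: Evaluate f.
f(-0.5447, 0.5138) = -7.3762


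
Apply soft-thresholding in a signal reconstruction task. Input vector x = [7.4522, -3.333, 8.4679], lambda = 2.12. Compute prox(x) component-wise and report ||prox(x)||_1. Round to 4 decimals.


Soft-thresholding with lambda = 2.12:
prox(7.4522) = sign(7.4522)*max(|7.4522| - 2.12, 0) = 5.3322
prox(-3.333) = sign(-3.333)*max(|-3.333| - 2.12, 0) = -1.213
prox(8.4679) = sign(8.4679)*max(|8.4679| - 2.12, 0) = 6.3479
prox(x) = [5.3322, -1.213, 6.3479]
||prox(x)||_1 = 5.3322 + 1.213 + 6.3479 = 12.8931


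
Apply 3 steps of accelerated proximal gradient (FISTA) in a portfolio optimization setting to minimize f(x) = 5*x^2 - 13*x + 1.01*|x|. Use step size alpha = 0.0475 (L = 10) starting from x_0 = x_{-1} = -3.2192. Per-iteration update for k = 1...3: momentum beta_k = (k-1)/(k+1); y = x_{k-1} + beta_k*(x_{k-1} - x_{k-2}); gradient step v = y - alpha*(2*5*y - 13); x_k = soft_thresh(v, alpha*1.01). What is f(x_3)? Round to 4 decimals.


FISTA on f(x) = 5*x^2 - 13*x + 1.01*|x|
L = 10, alpha = 0.0475
Iteration 1: beta = 0.0, y = -3.2192 + 0.0*(-3.2192 + 3.2192) = -3.2192
  grad(y) = -45.192, v = y - alpha*grad = -1.0726
  prox(v) = soft_thresh(-1.0726, 0.048) = -1.0246
Iteration 2: beta = 0.3333, y = -1.0246 + 0.3333*(-1.0246 + 3.2192) = -0.2931
  grad(y) = -15.9307, v = y - alpha*grad = 0.4636
  prox(v) = soft_thresh(0.4636, 0.048) = 0.4157
Iteration 3: beta = 0.5, y = 0.4157 + 0.5*(0.4157 + 1.0246) = 1.1358
  grad(y) = -1.6421, v = y - alpha*grad = 1.2138
  prox(v) = soft_thresh(1.2138, 0.048) = 1.1658
f(x_3) = 5*1.1658^2 - 13*1.1658 + 1.01*|1.1658| = -7.1825


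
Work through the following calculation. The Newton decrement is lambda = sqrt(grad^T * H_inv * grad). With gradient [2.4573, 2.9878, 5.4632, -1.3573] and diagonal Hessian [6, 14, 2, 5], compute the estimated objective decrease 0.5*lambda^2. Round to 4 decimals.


Step 1: H is diagonal, so H^(-1) * g = [0.4096, 0.2134, 2.7316, -0.2715].
Step 2: g^T H^(-1) g = sum_i g_i^2 / H_ii
  = (2.4573)^2/6 + (2.9878)^2/14 + (5.4632)^2/2 + (-1.3573)^2/5
  = 1.0064 + 0.6376 + 14.9233 + 0.3685 = 16.9358
Step 3: Objective decrease = 0.5 * g^T H^(-1) g = 8.4679


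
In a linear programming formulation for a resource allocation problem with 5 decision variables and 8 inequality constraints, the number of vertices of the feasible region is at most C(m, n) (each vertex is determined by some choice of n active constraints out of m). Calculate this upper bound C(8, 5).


Each vertex corresponds to some choice of n active constraints out of m, so the number of vertices is at most C(m, n) = m! / (n!(m-n)!).
m = 8, n = 5
Numerator: 8 * 7 * 6 * 5 * 4
Denominator: 5! = 120
C(8, 5) = 56


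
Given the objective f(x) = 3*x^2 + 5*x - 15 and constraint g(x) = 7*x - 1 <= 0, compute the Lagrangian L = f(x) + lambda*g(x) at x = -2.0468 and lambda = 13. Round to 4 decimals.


Step 1: Evaluate f(x).
f(-2.0468) = 3*(-2.0468)^2 + 5*(-2.0468) - 15 = -12.6658
Step 2: Evaluate g(x).
g(-2.0468) = 7*-2.0468 - 1 = -15.3276
Step 3: Compute Lagrangian.
L = -12.6658 + 13*-15.3276 = -211.9246


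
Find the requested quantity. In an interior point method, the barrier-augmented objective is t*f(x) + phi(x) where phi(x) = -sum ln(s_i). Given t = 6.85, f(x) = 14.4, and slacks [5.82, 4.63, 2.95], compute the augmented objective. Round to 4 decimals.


Step 1: Compute log-barrier.
ln values: [1.7613, 1.5326, 1.0818]
phi = -(1.7613 + 1.5326 + 1.0818) = -4.3757
Step 2: Compute augmented objective.
t*f(x) = 6.85*14.4 = 98.64
Total = 98.64 - 4.3757 = 94.2643


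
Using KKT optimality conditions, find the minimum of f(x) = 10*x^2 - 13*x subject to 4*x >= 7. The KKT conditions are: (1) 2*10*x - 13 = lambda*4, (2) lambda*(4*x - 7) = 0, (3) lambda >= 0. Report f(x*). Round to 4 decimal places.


Step 1: Try lambda = 0 (constraint inactive).
x_unc = 13/(2*10) = 0.65
Check: 4*0.65 = 2.6 < 7 -- violated!
Step 2: Constraint must be active: 4*x = 7
x* = 7/4 = 1.75
lambda = (2*10*1.75 - 13)/4 = 5.5
Step 3: Compute optimal value.
f(x*) = 10*1.75^2 - 13*1.75 = 7.875


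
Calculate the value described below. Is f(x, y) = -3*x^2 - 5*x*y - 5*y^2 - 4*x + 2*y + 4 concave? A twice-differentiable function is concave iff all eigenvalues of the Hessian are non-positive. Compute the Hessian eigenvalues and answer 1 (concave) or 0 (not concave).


The Hessian of f(x,y) = -3*x^2 - 5*x*y - 5*y^2 - 4*x + 2*y + 4 is:
H = [[-6, -5], [-5, -10]]
Trace = -6 - 10 = -16
Determinant = -6*-10 - (-5)^2 = 35
Discriminant = (-16)^2 - 4*35 = 116.0
Eigenvalues: lambda_1 = -13.3852, lambda_2 = -2.6148
The function is concave.

1


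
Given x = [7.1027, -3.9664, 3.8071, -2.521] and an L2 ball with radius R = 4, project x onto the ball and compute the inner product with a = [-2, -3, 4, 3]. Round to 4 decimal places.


Step 1: Compute ||x|| (intermediates to 6 decimals).
||x|| = sqrt(7.1027^2 + (-3.9664)^2 + 3.8071^2 + (-2.521)^2) = 9.328994
Step 2: Project.
Since ||x|| > R, scale = R/||x|| = 4/9.328994 = 0.428771, proj(x) = scale * x
proj(x) = [3.045432, -1.700677, 1.632374, -1.080932]
Step 3: Dot product.
a^T * proj(x) = -2*3.045432 - 3*(-1.700677) + 4*1.632374 + 3*(-1.080932) = 2.2979


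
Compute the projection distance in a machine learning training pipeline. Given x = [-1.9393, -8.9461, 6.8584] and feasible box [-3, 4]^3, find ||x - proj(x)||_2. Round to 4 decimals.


Project each component onto [-3, 4].
clip(-1.9393) = -1.9393, clip(-8.9461) = -3.0, clip(6.8584) = 4.0
Projection = [-1.9393, -3.0, 4.0]
Squared diffs: [0.0, 35.3561, 8.1705]
Distance = sqrt(43.5266) = 6.5975


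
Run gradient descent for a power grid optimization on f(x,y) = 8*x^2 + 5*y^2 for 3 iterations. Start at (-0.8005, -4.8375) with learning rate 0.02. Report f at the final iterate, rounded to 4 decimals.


Gradient descent on f(x,y) = 8*x^2 + 5*y^2.
Starting point: (-0.8005, -4.8375), alpha = 0.02
Step 1: grad_x = 2*8*-0.8005 = -12.808, grad_y = 2*5*-4.8375 = -48.375
  x_1 = -0.8005 - 0.02*-12.808 = -0.5443
  y_1 = -4.8375 - 0.02*-48.375 = -3.87
Step 2: grad_x = 2*8*-0.5443 = -8.7094, grad_y = 2*5*-3.87 = -38.7
  x_2 = -0.5443 - 0.02*-8.7094 = -0.3702
  y_2 = -3.87 - 0.02*-38.7 = -3.096
Step 3: grad_x = 2*8*-0.3702 = -5.9224, grad_y = 2*5*-3.096 = -30.96
  x_3 = -0.3702 - 0.02*-5.9224 = -0.2517
  y_3 = -3.096 - 0.02*-30.96 = -2.4768
f(-0.2517, -2.4768) = 8*(-0.2517)^2 + 5*(-2.4768)^2 = 31.1795


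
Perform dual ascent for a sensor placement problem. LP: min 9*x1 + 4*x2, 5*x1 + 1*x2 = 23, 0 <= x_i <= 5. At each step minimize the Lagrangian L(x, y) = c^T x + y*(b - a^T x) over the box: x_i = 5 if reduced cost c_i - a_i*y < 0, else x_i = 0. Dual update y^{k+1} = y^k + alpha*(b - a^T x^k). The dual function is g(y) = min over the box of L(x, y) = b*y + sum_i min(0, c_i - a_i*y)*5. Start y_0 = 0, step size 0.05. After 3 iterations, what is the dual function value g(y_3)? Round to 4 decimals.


Dual ascent for LP: min 9*x1 + 4*x2, 5*x1 + 1*x2 = 23, 0 <= x_i <= 5
Step 1: y^k = 0.0, reduced costs: (9.0, 4.0)
  x^k = (0.0, 0.0), subgradient = b - a^T x = 23.0
  y^{k+1} = 0.0 + 0.05*23.0 = 1.15
Step 2: y^k = 1.15, reduced costs: (3.25, 2.85)
  x^k = (0.0, 0.0), subgradient = b - a^T x = 23.0
  y^{k+1} = 1.15 + 0.05*23.0 = 2.3
Step 3: y^k = 2.3, reduced costs: (-2.5, 1.7)
  x^k = (5.0, 0.0), subgradient = b - a^T x = -2.0
  y^{k+1} = 2.3 + 0.05*-2.0 = 2.2
Dual objective at y_3 = 2.2: reduced costs (-2.0, 1.8), box minimizer x = (5.0, 0.0)
g(y_3) = b*y + (c1 - a1*y)*x1 + (c2 - a2*y)*x2 = 23*2.2 + (-2.0)*5.0 + 1.8*0.0 = 50.6 - 10.0 + 0.0 = 40.6


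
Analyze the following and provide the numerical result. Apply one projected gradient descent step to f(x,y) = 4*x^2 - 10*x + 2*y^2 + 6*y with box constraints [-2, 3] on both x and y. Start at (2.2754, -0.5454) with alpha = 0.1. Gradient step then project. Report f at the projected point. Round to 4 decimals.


Step 1: Compute gradient at (2.2754, -0.5454).
grad_x = 2*4*2.2754 - 10 = 8.2032
grad_y = 2*2*-0.5454 + 6 = 3.8184
Step 2: Gradient step.
x_raw = 2.2754 - 0.1*8.2032 = 1.4551
y_raw = -0.5454 - 0.1*3.8184 = -0.9272
Step 3: Project onto [-2, 3].
x_proj = clip(1.4551) = 1.4551
y_proj = clip(-0.9272) = -0.9272
Step 4: Evaluate f.
f(1.4551, -0.9272) = -9.9257


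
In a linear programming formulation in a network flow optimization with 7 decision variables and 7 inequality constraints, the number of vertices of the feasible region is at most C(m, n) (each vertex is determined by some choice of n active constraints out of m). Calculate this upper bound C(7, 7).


Each vertex corresponds to some choice of n active constraints out of m, so the number of vertices is at most C(m, n) = m! / (n!(m-n)!).
m = 7, n = 7
Numerator: 7 * 6 * 5 * 4 * 3 * 2 * 1
Denominator: 7! = 5040
C(7, 7) = 1


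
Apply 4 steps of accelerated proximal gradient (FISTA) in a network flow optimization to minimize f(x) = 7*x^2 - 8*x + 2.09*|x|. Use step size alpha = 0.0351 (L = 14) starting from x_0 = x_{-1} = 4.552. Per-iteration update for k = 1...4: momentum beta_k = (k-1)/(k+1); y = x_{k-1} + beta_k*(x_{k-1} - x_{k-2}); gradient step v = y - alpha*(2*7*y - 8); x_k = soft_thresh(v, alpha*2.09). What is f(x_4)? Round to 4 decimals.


FISTA on f(x) = 7*x^2 - 8*x + 2.09*|x|
L = 14, alpha = 0.0351
Iteration 1: beta = 0.0, y = 4.552 + 0.0*(4.552 - 4.552) = 4.552
  grad(y) = 55.728, v = y - alpha*grad = 2.5959
  prox(v) = soft_thresh(2.5959, 0.0734) = 2.5226
Iteration 2: beta = 0.3333, y = 2.5226 + 0.3333*(2.5226 - 4.552) = 1.8461
  grad(y) = 17.8456, v = y - alpha*grad = 1.2197
  prox(v) = soft_thresh(1.2197, 0.0734) = 1.1464
Iteration 3: beta = 0.5, y = 1.1464 + 0.5*(1.1464 - 2.5226) = 0.4583
  grad(y) = -1.5842, v = y - alpha*grad = 0.5139
  prox(v) = soft_thresh(0.5139, 0.0734) = 0.4405
Iteration 4: beta = 0.6, y = 0.4405 + 0.6*(0.4405 - 1.1464) = 0.017
  grad(y) = -7.762, v = y - alpha*grad = 0.2894
  prox(v) = soft_thresh(0.2894, 0.0734) = 0.2161
f(x_4) = 7*0.2161^2 - 8*0.2161 + 2.09*|0.2161| = -0.9502


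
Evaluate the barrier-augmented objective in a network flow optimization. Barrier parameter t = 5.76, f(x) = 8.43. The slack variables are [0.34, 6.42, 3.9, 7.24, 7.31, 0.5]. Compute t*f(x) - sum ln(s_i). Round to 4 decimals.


Step 1: Compute log-barrier.
ln values: [-1.0788, 1.8594, 1.361, 1.9796, 1.9892, -0.6931]
phi = -(-1.0788 + 1.8594 + 1.361 + 1.9796 + 1.9892 - 0.6931) = -5.4173
Step 2: Compute augmented objective.
t*f(x) = 5.76*8.43 = 48.5568
Total = 48.5568 - 5.4173 = 43.1395


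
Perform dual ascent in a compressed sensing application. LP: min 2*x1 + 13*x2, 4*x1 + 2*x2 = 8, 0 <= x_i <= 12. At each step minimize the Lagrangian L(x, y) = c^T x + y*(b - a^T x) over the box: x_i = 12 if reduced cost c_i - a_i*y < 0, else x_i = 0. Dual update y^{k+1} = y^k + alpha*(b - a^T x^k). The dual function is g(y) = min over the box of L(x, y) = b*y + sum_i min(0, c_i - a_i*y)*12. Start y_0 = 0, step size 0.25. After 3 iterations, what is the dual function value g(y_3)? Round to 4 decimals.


Dual ascent for LP: min 2*x1 + 13*x2, 4*x1 + 2*x2 = 8, 0 <= x_i <= 12
Step 1: y^k = 0.0, reduced costs: (2.0, 13.0)
  x^k = (0.0, 0.0), subgradient = b - a^T x = 8.0
  y^{k+1} = 0.0 + 0.25*8.0 = 2.0
Step 2: y^k = 2.0, reduced costs: (-6.0, 9.0)
  x^k = (12.0, 0.0), subgradient = b - a^T x = -40.0
  y^{k+1} = 2.0 + 0.25*-40.0 = -8.0
Step 3: y^k = -8.0, reduced costs: (34.0, 29.0)
  x^k = (0.0, 0.0), subgradient = b - a^T x = 8.0
  y^{k+1} = -8.0 + 0.25*8.0 = -6.0
Dual objective at y_3 = -6.0: reduced costs (26.0, 25.0), box minimizer x = (0.0, 0.0)
g(y_3) = b*y + (c1 - a1*y)*x1 + (c2 - a2*y)*x2 = 8*(-6.0) + 26.0*0.0 + 25.0*0.0 = -48.0 + 0.0 + 0.0 = -48.0


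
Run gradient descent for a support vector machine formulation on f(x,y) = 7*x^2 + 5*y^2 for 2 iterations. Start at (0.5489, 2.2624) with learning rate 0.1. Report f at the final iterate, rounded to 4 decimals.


Gradient descent on f(x,y) = 7*x^2 + 5*y^2.
Starting point: (0.5489, 2.2624), alpha = 0.1
Step 1: grad_x = 2*7*0.5489 = 7.6846, grad_y = 2*5*2.2624 = 22.624
  x_1 = 0.5489 - 0.1*7.6846 = -0.2196
  y_1 = 2.2624 - 0.1*22.624 = 0.0
Step 2: grad_x = 2*7*-0.2196 = -3.0738, grad_y = 2*5*0.0 = 0.0
  x_2 = -0.2196 - 0.1*-3.0738 = 0.0878
  y_2 = 0.0 - 0.1*0.0 = 0.0
f(0.0878, 0.0) = 7*0.0878^2 + 5*0.0^2 = 0.054


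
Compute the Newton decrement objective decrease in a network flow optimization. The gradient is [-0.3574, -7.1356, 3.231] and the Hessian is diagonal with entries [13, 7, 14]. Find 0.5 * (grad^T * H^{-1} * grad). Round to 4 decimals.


Step 1: H is diagonal, so H^(-1) * g = [-0.0275, -1.0194, 0.2308].
Step 2: g^T H^(-1) g = sum_i g_i^2 / H_ii
  = (-0.3574)^2/13 + (-7.1356)^2/7 + (3.231)^2/14
  = 0.0098 + 7.2738 + 0.7457 = 8.0293
Step 3: Objective decrease = 0.5 * g^T H^(-1) g = 4.0147


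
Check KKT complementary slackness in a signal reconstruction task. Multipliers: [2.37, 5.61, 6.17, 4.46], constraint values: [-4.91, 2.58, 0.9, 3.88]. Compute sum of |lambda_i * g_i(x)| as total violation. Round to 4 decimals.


KKT complementary slackness check:
lambda_1 * g_1 = 2.37 * -4.91 = -11.6367
lambda_2 * g_2 = 5.61 * 2.58 = 14.4738
lambda_3 * g_3 = 6.17 * 0.9 = 5.553
lambda_4 * g_4 = 4.46 * 3.88 = 17.3048
Total violation = 11.6367 + 14.4738 + 5.553 + 17.3048 = 48.9683


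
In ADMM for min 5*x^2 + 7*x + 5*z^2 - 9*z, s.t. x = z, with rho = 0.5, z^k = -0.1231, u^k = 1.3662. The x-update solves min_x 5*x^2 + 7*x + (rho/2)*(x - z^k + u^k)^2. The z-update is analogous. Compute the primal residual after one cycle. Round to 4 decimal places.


ADMM iteration with rho = 0.5, z^k = -0.1231, u^k = 1.3662
Step 1: x-update.
Minimize 5*x^2 + 7*x + (0.5/2)*(x + 0.1231 + 1.3662)^2
FOC: (2*5 + 0.5)*x = -7 + 0.5*(-0.1231 - 1.3662)
x^{k+1} = -0.7376
Step 2: z-update.
Minimize 5*z^2 - 9*z + (0.5/2)*(-0.7376 - z + 1.3662)^2
FOC: (2*5 + 0.5)*z = 9 + 0.5*(-0.7376 + 1.3662)
z^{k+1} = 0.8871
Step 3: u-update.
u^{k+1} = 1.3662 - 0.7376 - 0.8871 = -0.2585
Step 4: Primal residual = |-0.7376 - 0.8871| = 1.6247


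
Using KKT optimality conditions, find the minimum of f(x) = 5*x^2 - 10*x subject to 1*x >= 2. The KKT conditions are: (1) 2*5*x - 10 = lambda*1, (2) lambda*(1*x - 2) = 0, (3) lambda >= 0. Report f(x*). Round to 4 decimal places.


Step 1: Try lambda = 0 (constraint inactive).
x_unc = 10/(2*5) = 1.0
Check: 1*1.0 = 1.0 < 2 -- violated!
Step 2: Constraint must be active: 1*x = 2
x* = 2/1 = 2.0
lambda = (2*5*2.0 - 10)/1 = 10.0
Step 3: Compute optimal value.
f(x*) = 5*2.0^2 - 10*2.0 = 0.0


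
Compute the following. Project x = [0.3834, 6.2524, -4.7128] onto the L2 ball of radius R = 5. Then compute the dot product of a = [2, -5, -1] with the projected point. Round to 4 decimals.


Step 1: Compute ||x|| (intermediates to 6 decimals).
||x|| = sqrt(0.3834^2 + 6.2524^2 + (-4.7128)^2) = 7.839004
Step 2: Project.
Since ||x|| > R, scale = R/||x|| = 5/7.839004 = 0.637836, proj(x) = scale * x
proj(x) = [0.244546, 3.988006, -3.005994]
Step 3: Dot product.
a^T * proj(x) = 2*0.244546 - 5*3.988006 - 1*(-3.005994) = -16.4449


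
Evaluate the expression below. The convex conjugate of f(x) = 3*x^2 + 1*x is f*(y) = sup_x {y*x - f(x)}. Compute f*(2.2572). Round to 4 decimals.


f*(y) = sup_x {y*x - a*x^2 - b*x} = sup_x {(y-b)*x - a*x^2}
FOC: (y - b) - 2a*x = 0 => x* = (y - b)/(2a)
x* = (2.2572 - 1)/(2*3) = 0.2095
f*(2.2572) = (y-b)^2/(4a) = (2.2572 - 1)^2/(4*3)
= 1.5806/12 = 0.1317


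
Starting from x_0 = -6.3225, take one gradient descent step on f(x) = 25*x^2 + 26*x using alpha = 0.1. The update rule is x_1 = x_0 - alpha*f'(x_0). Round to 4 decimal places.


We compute the gradient at x_0 and apply the update.
f'(x) = 50*x + 26
f'(-6.3225) = 50*-6.3225 + 26 = -290.125
x_1 = -6.3225 - 0.1*-290.125 = 22.69


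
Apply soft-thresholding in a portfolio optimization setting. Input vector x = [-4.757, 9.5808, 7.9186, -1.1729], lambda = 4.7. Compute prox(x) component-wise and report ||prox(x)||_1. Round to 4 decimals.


Soft-thresholding with lambda = 4.7:
prox(-4.757) = sign(-4.757)*max(|-4.757| - 4.7, 0) = -0.057
prox(9.5808) = sign(9.5808)*max(|9.5808| - 4.7, 0) = 4.8808
prox(7.9186) = sign(7.9186)*max(|7.9186| - 4.7, 0) = 3.2186
prox(-1.1729) = sign(-1.1729)*max(|-1.1729| - 4.7, 0) = 0.0
prox(x) = [-0.057, 4.8808, 3.2186, 0.0]
||prox(x)||_1 = 0.057 + 4.8808 + 3.2186 + 0.0 = 8.1564


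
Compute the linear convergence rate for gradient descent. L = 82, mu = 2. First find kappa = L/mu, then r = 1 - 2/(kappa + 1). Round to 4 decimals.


Step 1: Compute the condition number.
kappa = L/mu = 82/2 = 41.0
Step 2: Compute the convergence rate.
r = 1 - 2/(kappa + 1) = 1 - 2*mu/(L + mu) = (L - mu)/(L + mu) = 80/84 = 0.9524


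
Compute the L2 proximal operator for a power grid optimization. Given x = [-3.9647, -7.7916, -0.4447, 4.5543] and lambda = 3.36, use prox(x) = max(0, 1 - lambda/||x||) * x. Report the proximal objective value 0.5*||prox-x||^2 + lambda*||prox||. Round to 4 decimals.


Step 1: Compute ||x||.
||x|| = 9.8675
Step 2: Compute scaling factor.
scale = max(0, 1 - 3.36/9.8675) = 0.6595
Step 3: prox(x) = [-2.6147, -5.1385, -0.2933, 3.0035]
||prox(x)|| = 6.5075
Step 4: Proximal objective.
0.5*||prox-x||^2 = 5.6448
lambda*||prox|| = 21.8652
Total = 27.51


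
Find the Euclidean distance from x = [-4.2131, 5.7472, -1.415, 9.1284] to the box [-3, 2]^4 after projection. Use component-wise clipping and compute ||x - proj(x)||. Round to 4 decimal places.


Project each component onto [-3, 2].
clip(-4.2131) = -3.0, clip(5.7472) = 2.0, clip(-1.415) = -1.415, clip(9.1284) = 2.0
Projection = [-3.0, 2.0, -1.415, 2.0]
Squared diffs: [1.4716, 14.0415, 0.0, 50.8141]
Distance = sqrt(66.3272) = 8.1442


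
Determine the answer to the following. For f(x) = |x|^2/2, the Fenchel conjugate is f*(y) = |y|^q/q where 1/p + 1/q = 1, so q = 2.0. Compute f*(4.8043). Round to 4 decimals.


The conjugate exponent q satisfies 1/p + 1/q = 1.
p = 2, so q = 2/(2 - 1) = 2.0
|y|^q = 4.8043^2.0 = 23.0813
f*(4.8043) = 23.0813 / 2.0 = 11.5406


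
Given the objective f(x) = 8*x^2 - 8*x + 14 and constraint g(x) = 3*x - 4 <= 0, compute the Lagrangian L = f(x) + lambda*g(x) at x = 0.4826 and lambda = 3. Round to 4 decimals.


Step 1: Evaluate f(x).
f(0.4826) = 8*0.4826^2 - 8*0.4826 + 14 = 12.0024
Step 2: Evaluate g(x).
g(0.4826) = 3*0.4826 - 4 = -2.5522
Step 3: Compute Lagrangian.
L = 12.0024 + 3*-2.5522 = 4.3458


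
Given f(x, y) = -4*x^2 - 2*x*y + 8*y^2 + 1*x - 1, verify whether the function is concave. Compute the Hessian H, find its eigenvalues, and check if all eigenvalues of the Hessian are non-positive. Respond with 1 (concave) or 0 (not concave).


The Hessian of f(x,y) = -4*x^2 - 2*x*y + 8*y^2 + 1*x - 1 is:
H = [[-8, -2], [-2, 16]]
Trace = -8 + 16 = 8
Determinant = -8*16 - (-2)^2 = -132
Discriminant = (8)^2 - 4*-132 = 592.0
Eigenvalues: lambda_1 = -8.1655, lambda_2 = 16.1655
The function is not concave.

0


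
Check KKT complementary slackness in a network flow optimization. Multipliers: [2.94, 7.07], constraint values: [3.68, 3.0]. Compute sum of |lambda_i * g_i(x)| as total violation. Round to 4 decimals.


KKT complementary slackness check:
lambda_1 * g_1 = 2.94 * 3.68 = 10.8192
lambda_2 * g_2 = 7.07 * 3.0 = 21.21
Total violation = 10.8192 + 21.21 = 32.0292


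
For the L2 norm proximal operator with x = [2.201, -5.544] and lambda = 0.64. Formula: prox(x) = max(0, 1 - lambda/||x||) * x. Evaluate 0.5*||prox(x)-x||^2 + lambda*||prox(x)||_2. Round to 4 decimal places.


Step 1: Compute ||x||.
||x|| = 5.9649
Step 2: Compute scaling factor.
scale = max(0, 1 - 0.64/5.9649) = 0.8927
Step 3: prox(x) = [1.9648, -4.9492]
||prox(x)|| = 5.3249
Step 4: Proximal objective.
0.5*||prox-x||^2 = 0.2048
lambda*||prox|| = 3.4079
Total = 3.6128


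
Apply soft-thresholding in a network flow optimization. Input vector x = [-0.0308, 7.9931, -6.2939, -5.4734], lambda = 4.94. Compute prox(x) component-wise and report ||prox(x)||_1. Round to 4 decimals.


Soft-thresholding with lambda = 4.94:
prox(-0.0308) = sign(-0.0308)*max(|-0.0308| - 4.94, 0) = 0.0
prox(7.9931) = sign(7.9931)*max(|7.9931| - 4.94, 0) = 3.0531
prox(-6.2939) = sign(-6.2939)*max(|-6.2939| - 4.94, 0) = -1.3539
prox(-5.4734) = sign(-5.4734)*max(|-5.4734| - 4.94, 0) = -0.5334
prox(x) = [0.0, 3.0531, -1.3539, -0.5334]
||prox(x)||_1 = 0.0 + 3.0531 + 1.3539 + 0.5334 = 4.9404


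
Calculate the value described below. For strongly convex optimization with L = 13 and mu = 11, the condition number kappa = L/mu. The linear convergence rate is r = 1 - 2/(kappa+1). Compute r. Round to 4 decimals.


Step 1: Compute the condition number.
kappa = L/mu = 13/11 = 1.1818
Step 2: Compute the convergence rate.
r = 1 - 2/(kappa + 1) = 1 - 2*mu/(L + mu) = (L - mu)/(L + mu) = 2/24 = 0.0833
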